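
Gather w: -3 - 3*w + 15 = 12 - 3*w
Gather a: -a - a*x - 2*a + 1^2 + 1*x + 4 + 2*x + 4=a*(-x - 3) + 3*x + 9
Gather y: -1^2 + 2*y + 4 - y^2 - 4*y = -y^2 - 2*y + 3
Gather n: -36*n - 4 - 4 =-36*n - 8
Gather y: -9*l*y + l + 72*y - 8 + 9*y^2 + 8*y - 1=l + 9*y^2 + y*(80 - 9*l) - 9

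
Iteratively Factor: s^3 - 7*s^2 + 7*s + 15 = (s + 1)*(s^2 - 8*s + 15) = (s - 3)*(s + 1)*(s - 5)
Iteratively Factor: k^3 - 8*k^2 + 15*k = (k)*(k^2 - 8*k + 15) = k*(k - 3)*(k - 5)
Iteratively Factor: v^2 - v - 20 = (v - 5)*(v + 4)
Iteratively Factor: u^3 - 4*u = (u + 2)*(u^2 - 2*u) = (u - 2)*(u + 2)*(u)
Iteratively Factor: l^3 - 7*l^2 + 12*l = (l)*(l^2 - 7*l + 12) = l*(l - 4)*(l - 3)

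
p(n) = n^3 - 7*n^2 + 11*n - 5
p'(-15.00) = 896.00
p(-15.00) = -5120.00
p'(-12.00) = 611.00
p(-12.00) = -2873.00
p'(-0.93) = 26.61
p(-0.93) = -22.09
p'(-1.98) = 50.48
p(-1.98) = -61.99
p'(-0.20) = 13.92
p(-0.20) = -7.49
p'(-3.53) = 97.80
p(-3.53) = -175.04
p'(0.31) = 6.95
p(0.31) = -2.23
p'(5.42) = 23.25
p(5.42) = 8.21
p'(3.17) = -3.23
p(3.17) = -8.62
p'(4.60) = 10.08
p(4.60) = -5.18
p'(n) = 3*n^2 - 14*n + 11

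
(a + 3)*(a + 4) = a^2 + 7*a + 12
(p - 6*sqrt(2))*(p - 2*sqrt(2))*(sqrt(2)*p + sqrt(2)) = sqrt(2)*p^3 - 16*p^2 + sqrt(2)*p^2 - 16*p + 24*sqrt(2)*p + 24*sqrt(2)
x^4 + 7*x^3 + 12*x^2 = x^2*(x + 3)*(x + 4)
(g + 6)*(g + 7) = g^2 + 13*g + 42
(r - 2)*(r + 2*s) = r^2 + 2*r*s - 2*r - 4*s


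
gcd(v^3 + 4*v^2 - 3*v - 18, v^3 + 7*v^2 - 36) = v^2 + v - 6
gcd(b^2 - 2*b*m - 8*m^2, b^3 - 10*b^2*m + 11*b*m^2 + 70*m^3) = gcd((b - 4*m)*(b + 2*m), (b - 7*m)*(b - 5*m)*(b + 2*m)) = b + 2*m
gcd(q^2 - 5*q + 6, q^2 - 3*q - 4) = 1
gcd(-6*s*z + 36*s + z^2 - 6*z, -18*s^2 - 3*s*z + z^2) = -6*s + z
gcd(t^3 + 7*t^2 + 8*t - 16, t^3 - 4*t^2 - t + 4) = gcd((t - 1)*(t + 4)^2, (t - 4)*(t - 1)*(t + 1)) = t - 1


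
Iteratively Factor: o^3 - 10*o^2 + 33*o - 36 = (o - 4)*(o^2 - 6*o + 9) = (o - 4)*(o - 3)*(o - 3)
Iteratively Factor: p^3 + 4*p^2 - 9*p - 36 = (p - 3)*(p^2 + 7*p + 12) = (p - 3)*(p + 3)*(p + 4)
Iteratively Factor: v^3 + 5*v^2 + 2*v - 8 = (v + 4)*(v^2 + v - 2) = (v + 2)*(v + 4)*(v - 1)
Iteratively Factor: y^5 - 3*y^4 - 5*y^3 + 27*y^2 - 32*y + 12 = (y - 2)*(y^4 - y^3 - 7*y^2 + 13*y - 6) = (y - 2)*(y - 1)*(y^3 - 7*y + 6) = (y - 2)*(y - 1)^2*(y^2 + y - 6) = (y - 2)^2*(y - 1)^2*(y + 3)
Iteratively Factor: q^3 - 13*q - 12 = (q + 1)*(q^2 - q - 12) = (q + 1)*(q + 3)*(q - 4)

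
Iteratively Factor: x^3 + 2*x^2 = (x + 2)*(x^2) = x*(x + 2)*(x)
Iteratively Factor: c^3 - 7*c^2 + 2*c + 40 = (c - 4)*(c^2 - 3*c - 10) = (c - 4)*(c + 2)*(c - 5)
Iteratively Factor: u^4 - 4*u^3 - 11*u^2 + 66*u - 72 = (u - 3)*(u^3 - u^2 - 14*u + 24) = (u - 3)^2*(u^2 + 2*u - 8) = (u - 3)^2*(u + 4)*(u - 2)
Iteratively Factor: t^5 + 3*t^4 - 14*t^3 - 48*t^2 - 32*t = (t + 2)*(t^4 + t^3 - 16*t^2 - 16*t) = (t + 1)*(t + 2)*(t^3 - 16*t) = t*(t + 1)*(t + 2)*(t^2 - 16) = t*(t + 1)*(t + 2)*(t + 4)*(t - 4)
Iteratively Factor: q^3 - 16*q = (q + 4)*(q^2 - 4*q) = (q - 4)*(q + 4)*(q)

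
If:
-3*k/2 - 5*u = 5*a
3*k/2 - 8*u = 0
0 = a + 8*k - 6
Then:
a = -234/601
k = 480/601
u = 90/601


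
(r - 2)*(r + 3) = r^2 + r - 6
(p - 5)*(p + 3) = p^2 - 2*p - 15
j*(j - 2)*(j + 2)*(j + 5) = j^4 + 5*j^3 - 4*j^2 - 20*j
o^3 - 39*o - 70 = (o - 7)*(o + 2)*(o + 5)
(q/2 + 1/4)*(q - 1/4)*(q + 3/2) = q^3/2 + 7*q^2/8 + q/8 - 3/32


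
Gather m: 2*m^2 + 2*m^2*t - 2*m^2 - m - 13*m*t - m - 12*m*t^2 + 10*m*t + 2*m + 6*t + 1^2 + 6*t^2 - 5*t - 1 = 2*m^2*t + m*(-12*t^2 - 3*t) + 6*t^2 + t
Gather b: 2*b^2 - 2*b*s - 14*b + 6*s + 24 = 2*b^2 + b*(-2*s - 14) + 6*s + 24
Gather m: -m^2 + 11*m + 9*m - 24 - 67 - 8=-m^2 + 20*m - 99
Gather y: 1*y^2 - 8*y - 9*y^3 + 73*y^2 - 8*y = -9*y^3 + 74*y^2 - 16*y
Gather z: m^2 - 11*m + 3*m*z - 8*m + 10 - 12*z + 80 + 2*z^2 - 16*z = m^2 - 19*m + 2*z^2 + z*(3*m - 28) + 90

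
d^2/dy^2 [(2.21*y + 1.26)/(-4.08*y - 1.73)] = -10.7508/(4.08*y + 1.73)^3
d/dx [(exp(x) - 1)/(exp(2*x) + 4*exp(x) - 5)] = -exp(x)/(exp(2*x) + 10*exp(x) + 25)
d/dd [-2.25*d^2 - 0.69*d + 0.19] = -4.5*d - 0.69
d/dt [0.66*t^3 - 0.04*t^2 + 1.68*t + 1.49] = 1.98*t^2 - 0.08*t + 1.68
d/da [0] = 0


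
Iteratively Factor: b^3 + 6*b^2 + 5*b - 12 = (b - 1)*(b^2 + 7*b + 12) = (b - 1)*(b + 4)*(b + 3)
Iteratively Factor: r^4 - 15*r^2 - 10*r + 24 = (r - 4)*(r^3 + 4*r^2 + r - 6) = (r - 4)*(r + 3)*(r^2 + r - 2) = (r - 4)*(r - 1)*(r + 3)*(r + 2)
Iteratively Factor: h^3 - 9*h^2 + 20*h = (h)*(h^2 - 9*h + 20) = h*(h - 4)*(h - 5)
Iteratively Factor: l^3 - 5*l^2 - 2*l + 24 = (l - 4)*(l^2 - l - 6) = (l - 4)*(l + 2)*(l - 3)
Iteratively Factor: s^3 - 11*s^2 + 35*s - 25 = (s - 5)*(s^2 - 6*s + 5) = (s - 5)^2*(s - 1)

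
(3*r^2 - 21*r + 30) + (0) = 3*r^2 - 21*r + 30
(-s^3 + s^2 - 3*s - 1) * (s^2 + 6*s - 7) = -s^5 - 5*s^4 + 10*s^3 - 26*s^2 + 15*s + 7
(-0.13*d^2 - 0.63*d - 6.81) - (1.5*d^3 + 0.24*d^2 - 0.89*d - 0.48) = -1.5*d^3 - 0.37*d^2 + 0.26*d - 6.33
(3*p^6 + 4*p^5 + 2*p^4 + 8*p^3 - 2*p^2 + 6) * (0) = 0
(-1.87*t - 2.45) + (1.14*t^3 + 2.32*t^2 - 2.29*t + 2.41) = 1.14*t^3 + 2.32*t^2 - 4.16*t - 0.04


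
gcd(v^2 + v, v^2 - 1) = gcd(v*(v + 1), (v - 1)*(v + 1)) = v + 1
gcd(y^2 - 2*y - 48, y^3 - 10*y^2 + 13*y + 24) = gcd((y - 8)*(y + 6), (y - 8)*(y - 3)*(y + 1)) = y - 8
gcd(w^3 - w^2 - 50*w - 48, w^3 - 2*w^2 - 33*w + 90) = w + 6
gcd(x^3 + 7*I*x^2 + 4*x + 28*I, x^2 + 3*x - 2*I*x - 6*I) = x - 2*I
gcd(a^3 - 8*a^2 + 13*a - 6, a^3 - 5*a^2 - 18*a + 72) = a - 6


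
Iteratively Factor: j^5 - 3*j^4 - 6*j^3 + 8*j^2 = (j - 4)*(j^4 + j^3 - 2*j^2) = j*(j - 4)*(j^3 + j^2 - 2*j) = j^2*(j - 4)*(j^2 + j - 2) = j^2*(j - 4)*(j - 1)*(j + 2)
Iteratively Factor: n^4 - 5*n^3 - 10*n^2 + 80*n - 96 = (n + 4)*(n^3 - 9*n^2 + 26*n - 24) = (n - 2)*(n + 4)*(n^2 - 7*n + 12) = (n - 3)*(n - 2)*(n + 4)*(n - 4)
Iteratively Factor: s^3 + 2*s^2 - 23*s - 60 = (s + 4)*(s^2 - 2*s - 15) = (s - 5)*(s + 4)*(s + 3)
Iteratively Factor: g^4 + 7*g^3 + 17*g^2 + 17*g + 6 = (g + 1)*(g^3 + 6*g^2 + 11*g + 6) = (g + 1)^2*(g^2 + 5*g + 6) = (g + 1)^2*(g + 2)*(g + 3)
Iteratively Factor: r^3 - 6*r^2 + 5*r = (r - 5)*(r^2 - r) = r*(r - 5)*(r - 1)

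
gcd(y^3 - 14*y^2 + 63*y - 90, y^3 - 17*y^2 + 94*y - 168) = y - 6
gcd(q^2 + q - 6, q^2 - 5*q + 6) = q - 2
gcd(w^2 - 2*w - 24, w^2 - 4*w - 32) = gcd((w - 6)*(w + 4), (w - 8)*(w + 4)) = w + 4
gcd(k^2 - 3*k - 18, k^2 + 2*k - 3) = k + 3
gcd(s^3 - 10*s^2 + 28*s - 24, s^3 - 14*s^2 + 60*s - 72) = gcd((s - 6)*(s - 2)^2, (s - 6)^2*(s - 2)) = s^2 - 8*s + 12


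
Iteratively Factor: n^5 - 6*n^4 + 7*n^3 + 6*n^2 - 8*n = (n + 1)*(n^4 - 7*n^3 + 14*n^2 - 8*n) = (n - 1)*(n + 1)*(n^3 - 6*n^2 + 8*n) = (n - 2)*(n - 1)*(n + 1)*(n^2 - 4*n) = (n - 4)*(n - 2)*(n - 1)*(n + 1)*(n)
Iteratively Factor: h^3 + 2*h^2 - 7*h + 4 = (h - 1)*(h^2 + 3*h - 4) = (h - 1)^2*(h + 4)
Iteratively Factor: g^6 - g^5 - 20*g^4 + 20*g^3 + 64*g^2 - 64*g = (g)*(g^5 - g^4 - 20*g^3 + 20*g^2 + 64*g - 64) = g*(g - 1)*(g^4 - 20*g^2 + 64) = g*(g - 4)*(g - 1)*(g^3 + 4*g^2 - 4*g - 16) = g*(g - 4)*(g - 1)*(g + 2)*(g^2 + 2*g - 8) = g*(g - 4)*(g - 2)*(g - 1)*(g + 2)*(g + 4)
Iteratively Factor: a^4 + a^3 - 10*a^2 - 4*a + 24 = (a - 2)*(a^3 + 3*a^2 - 4*a - 12) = (a - 2)*(a + 3)*(a^2 - 4) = (a - 2)*(a + 2)*(a + 3)*(a - 2)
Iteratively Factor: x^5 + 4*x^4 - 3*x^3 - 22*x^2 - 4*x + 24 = (x - 2)*(x^4 + 6*x^3 + 9*x^2 - 4*x - 12) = (x - 2)*(x + 2)*(x^3 + 4*x^2 + x - 6) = (x - 2)*(x + 2)^2*(x^2 + 2*x - 3) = (x - 2)*(x - 1)*(x + 2)^2*(x + 3)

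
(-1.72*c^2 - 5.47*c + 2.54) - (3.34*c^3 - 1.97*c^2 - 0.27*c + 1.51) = -3.34*c^3 + 0.25*c^2 - 5.2*c + 1.03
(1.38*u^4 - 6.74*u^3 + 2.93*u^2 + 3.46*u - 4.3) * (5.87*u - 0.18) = 8.1006*u^5 - 39.8122*u^4 + 18.4123*u^3 + 19.7828*u^2 - 25.8638*u + 0.774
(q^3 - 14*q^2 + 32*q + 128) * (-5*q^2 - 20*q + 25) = -5*q^5 + 50*q^4 + 145*q^3 - 1630*q^2 - 1760*q + 3200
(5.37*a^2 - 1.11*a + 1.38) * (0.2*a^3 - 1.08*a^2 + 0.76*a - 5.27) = 1.074*a^5 - 6.0216*a^4 + 5.556*a^3 - 30.6339*a^2 + 6.8985*a - 7.2726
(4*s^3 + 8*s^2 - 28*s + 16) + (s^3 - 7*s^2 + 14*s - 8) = 5*s^3 + s^2 - 14*s + 8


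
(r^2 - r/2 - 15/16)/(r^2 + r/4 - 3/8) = (4*r - 5)/(2*(2*r - 1))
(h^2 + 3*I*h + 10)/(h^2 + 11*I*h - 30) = (h - 2*I)/(h + 6*I)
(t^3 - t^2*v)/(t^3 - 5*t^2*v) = (t - v)/(t - 5*v)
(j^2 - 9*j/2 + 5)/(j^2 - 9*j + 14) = (j - 5/2)/(j - 7)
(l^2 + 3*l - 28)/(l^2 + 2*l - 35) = (l - 4)/(l - 5)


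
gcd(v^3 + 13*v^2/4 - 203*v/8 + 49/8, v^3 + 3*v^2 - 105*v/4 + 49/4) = v^2 + 7*v/2 - 49/2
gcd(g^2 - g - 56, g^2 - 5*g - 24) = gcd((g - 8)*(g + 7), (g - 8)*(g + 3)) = g - 8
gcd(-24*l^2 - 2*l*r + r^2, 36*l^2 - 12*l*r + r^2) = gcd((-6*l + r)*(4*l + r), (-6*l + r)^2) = -6*l + r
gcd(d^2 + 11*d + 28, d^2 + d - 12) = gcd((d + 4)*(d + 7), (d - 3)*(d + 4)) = d + 4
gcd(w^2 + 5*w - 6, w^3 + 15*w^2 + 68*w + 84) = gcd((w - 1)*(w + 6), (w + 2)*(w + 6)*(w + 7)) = w + 6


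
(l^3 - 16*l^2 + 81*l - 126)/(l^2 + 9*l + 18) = (l^3 - 16*l^2 + 81*l - 126)/(l^2 + 9*l + 18)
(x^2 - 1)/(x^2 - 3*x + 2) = (x + 1)/(x - 2)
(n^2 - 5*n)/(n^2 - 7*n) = (n - 5)/(n - 7)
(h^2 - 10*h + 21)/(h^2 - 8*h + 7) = (h - 3)/(h - 1)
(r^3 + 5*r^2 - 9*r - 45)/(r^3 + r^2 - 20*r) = (r^2 - 9)/(r*(r - 4))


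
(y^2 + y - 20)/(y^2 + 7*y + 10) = (y - 4)/(y + 2)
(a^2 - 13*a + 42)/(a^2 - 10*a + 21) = (a - 6)/(a - 3)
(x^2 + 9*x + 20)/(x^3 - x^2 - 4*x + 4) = (x^2 + 9*x + 20)/(x^3 - x^2 - 4*x + 4)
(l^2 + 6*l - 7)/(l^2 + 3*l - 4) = (l + 7)/(l + 4)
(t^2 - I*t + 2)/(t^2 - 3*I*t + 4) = (t - 2*I)/(t - 4*I)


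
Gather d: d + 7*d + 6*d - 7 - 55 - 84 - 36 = 14*d - 182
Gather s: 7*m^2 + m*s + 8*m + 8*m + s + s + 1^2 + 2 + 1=7*m^2 + 16*m + s*(m + 2) + 4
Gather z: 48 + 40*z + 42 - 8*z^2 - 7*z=-8*z^2 + 33*z + 90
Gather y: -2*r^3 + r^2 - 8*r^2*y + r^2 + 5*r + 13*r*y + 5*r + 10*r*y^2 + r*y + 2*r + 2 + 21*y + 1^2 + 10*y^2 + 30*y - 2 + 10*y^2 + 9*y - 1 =-2*r^3 + 2*r^2 + 12*r + y^2*(10*r + 20) + y*(-8*r^2 + 14*r + 60)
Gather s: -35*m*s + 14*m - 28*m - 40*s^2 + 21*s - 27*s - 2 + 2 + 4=-14*m - 40*s^2 + s*(-35*m - 6) + 4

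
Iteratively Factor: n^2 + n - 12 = (n - 3)*(n + 4)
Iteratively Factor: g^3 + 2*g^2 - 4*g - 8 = (g + 2)*(g^2 - 4) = (g - 2)*(g + 2)*(g + 2)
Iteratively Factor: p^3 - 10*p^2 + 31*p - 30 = (p - 2)*(p^2 - 8*p + 15) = (p - 5)*(p - 2)*(p - 3)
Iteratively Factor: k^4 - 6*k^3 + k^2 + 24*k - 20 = (k + 2)*(k^3 - 8*k^2 + 17*k - 10) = (k - 2)*(k + 2)*(k^2 - 6*k + 5) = (k - 2)*(k - 1)*(k + 2)*(k - 5)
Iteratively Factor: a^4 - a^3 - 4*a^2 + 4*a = (a - 2)*(a^3 + a^2 - 2*a) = (a - 2)*(a + 2)*(a^2 - a) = a*(a - 2)*(a + 2)*(a - 1)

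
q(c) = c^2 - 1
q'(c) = 2*c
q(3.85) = 13.82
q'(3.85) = 7.70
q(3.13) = 8.80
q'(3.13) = 6.26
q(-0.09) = -0.99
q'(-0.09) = -0.18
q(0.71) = -0.50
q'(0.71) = 1.42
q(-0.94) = -0.12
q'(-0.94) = -1.88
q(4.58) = 19.98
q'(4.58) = 9.16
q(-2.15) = 3.62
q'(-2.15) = -4.30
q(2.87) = 7.24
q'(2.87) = 5.74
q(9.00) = 80.00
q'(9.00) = 18.00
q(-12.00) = 143.00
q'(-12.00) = -24.00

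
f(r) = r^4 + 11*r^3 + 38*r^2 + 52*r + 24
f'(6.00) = 2560.00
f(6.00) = 5376.00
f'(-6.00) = -80.00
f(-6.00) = 0.00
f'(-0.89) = 7.68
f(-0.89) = 0.69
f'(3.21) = 768.30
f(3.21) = 1052.49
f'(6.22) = 2764.00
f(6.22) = 5961.45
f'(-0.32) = 30.93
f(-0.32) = 10.90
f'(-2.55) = 6.46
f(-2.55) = -1.62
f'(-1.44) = -0.96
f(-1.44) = -0.63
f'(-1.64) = -1.53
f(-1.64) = -0.36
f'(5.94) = 2506.14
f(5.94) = 5224.02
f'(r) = 4*r^3 + 33*r^2 + 76*r + 52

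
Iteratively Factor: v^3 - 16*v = (v - 4)*(v^2 + 4*v) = v*(v - 4)*(v + 4)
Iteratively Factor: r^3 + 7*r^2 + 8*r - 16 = (r + 4)*(r^2 + 3*r - 4) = (r - 1)*(r + 4)*(r + 4)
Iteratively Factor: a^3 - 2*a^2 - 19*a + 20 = (a - 5)*(a^2 + 3*a - 4) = (a - 5)*(a - 1)*(a + 4)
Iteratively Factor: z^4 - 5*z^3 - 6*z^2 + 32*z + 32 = (z - 4)*(z^3 - z^2 - 10*z - 8) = (z - 4)^2*(z^2 + 3*z + 2) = (z - 4)^2*(z + 2)*(z + 1)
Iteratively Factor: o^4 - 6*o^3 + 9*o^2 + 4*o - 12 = (o - 2)*(o^3 - 4*o^2 + o + 6) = (o - 3)*(o - 2)*(o^2 - o - 2) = (o - 3)*(o - 2)^2*(o + 1)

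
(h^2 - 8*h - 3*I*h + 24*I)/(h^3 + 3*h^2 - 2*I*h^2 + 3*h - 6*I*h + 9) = (h - 8)/(h^2 + h*(3 + I) + 3*I)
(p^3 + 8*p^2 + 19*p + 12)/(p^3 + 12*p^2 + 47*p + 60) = (p + 1)/(p + 5)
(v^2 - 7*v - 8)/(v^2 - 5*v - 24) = (v + 1)/(v + 3)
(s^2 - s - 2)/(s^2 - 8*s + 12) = (s + 1)/(s - 6)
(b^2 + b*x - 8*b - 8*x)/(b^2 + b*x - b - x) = (b - 8)/(b - 1)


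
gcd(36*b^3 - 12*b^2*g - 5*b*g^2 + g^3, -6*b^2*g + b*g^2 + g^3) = 6*b^2 - b*g - g^2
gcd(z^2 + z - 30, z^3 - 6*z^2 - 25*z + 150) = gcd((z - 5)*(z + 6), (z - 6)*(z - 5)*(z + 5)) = z - 5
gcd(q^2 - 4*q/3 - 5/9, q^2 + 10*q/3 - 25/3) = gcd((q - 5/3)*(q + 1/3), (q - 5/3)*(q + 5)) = q - 5/3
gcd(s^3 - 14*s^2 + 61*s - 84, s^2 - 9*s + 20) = s - 4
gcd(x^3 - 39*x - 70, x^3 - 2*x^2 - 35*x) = x^2 - 2*x - 35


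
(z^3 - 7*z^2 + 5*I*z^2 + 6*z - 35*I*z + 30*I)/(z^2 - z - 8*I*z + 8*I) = (z^2 + z*(-6 + 5*I) - 30*I)/(z - 8*I)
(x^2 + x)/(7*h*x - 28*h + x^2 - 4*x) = x*(x + 1)/(7*h*x - 28*h + x^2 - 4*x)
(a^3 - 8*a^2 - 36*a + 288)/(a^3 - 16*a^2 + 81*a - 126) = (a^2 - 2*a - 48)/(a^2 - 10*a + 21)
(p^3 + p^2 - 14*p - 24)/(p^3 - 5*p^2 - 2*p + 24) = (p + 3)/(p - 3)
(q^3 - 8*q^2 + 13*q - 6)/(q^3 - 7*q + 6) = (q^2 - 7*q + 6)/(q^2 + q - 6)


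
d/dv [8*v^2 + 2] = 16*v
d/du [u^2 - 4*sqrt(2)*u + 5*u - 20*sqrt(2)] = 2*u - 4*sqrt(2) + 5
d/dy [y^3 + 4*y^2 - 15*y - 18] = 3*y^2 + 8*y - 15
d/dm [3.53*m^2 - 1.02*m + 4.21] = 7.06*m - 1.02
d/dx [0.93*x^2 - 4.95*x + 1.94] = 1.86*x - 4.95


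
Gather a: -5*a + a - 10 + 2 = -4*a - 8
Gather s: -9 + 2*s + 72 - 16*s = 63 - 14*s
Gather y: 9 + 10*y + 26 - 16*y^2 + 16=-16*y^2 + 10*y + 51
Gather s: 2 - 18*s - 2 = -18*s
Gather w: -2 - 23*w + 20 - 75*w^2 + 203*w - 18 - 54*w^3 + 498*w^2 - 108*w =-54*w^3 + 423*w^2 + 72*w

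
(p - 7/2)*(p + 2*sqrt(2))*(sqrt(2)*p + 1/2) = sqrt(2)*p^3 - 7*sqrt(2)*p^2/2 + 9*p^2/2 - 63*p/4 + sqrt(2)*p - 7*sqrt(2)/2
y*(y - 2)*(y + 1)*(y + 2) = y^4 + y^3 - 4*y^2 - 4*y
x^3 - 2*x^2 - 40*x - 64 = (x - 8)*(x + 2)*(x + 4)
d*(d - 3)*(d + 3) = d^3 - 9*d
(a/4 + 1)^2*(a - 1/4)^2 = a^4/16 + 15*a^3/32 + 193*a^2/256 - 15*a/32 + 1/16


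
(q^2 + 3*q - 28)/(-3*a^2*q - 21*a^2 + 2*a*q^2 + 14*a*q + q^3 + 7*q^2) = (q - 4)/(-3*a^2 + 2*a*q + q^2)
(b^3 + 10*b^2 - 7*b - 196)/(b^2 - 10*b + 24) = (b^2 + 14*b + 49)/(b - 6)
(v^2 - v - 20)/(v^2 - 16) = (v - 5)/(v - 4)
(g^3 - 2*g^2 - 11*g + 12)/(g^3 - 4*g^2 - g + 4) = (g + 3)/(g + 1)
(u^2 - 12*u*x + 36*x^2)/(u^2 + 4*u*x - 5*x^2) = (u^2 - 12*u*x + 36*x^2)/(u^2 + 4*u*x - 5*x^2)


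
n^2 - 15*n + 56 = (n - 8)*(n - 7)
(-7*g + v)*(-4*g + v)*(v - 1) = 28*g^2*v - 28*g^2 - 11*g*v^2 + 11*g*v + v^3 - v^2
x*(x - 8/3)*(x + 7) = x^3 + 13*x^2/3 - 56*x/3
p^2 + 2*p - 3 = (p - 1)*(p + 3)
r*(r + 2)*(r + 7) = r^3 + 9*r^2 + 14*r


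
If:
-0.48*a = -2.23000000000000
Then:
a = 4.65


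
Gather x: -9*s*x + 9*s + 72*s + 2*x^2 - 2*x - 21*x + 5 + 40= 81*s + 2*x^2 + x*(-9*s - 23) + 45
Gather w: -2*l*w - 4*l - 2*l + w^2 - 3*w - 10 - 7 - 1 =-6*l + w^2 + w*(-2*l - 3) - 18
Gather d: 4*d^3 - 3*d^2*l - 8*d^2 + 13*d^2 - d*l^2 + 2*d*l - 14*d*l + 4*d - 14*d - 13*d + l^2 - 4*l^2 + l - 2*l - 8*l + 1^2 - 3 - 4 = 4*d^3 + d^2*(5 - 3*l) + d*(-l^2 - 12*l - 23) - 3*l^2 - 9*l - 6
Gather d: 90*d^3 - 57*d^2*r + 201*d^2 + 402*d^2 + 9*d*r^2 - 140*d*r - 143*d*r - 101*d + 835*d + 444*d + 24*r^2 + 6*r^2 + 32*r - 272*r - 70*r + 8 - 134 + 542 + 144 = 90*d^3 + d^2*(603 - 57*r) + d*(9*r^2 - 283*r + 1178) + 30*r^2 - 310*r + 560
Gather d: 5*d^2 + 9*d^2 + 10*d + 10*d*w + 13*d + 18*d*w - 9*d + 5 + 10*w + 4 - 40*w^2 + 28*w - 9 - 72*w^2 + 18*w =14*d^2 + d*(28*w + 14) - 112*w^2 + 56*w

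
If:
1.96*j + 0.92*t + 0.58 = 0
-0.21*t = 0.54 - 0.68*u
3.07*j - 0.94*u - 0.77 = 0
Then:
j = 0.36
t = -1.40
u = 0.36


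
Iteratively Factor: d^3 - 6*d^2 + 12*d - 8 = (d - 2)*(d^2 - 4*d + 4) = (d - 2)^2*(d - 2)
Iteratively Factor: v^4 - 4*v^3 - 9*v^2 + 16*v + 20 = (v + 2)*(v^3 - 6*v^2 + 3*v + 10) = (v - 5)*(v + 2)*(v^2 - v - 2) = (v - 5)*(v - 2)*(v + 2)*(v + 1)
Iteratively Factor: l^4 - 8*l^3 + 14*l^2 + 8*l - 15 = (l - 5)*(l^3 - 3*l^2 - l + 3) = (l - 5)*(l - 1)*(l^2 - 2*l - 3) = (l - 5)*(l - 3)*(l - 1)*(l + 1)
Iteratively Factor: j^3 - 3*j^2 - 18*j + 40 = (j - 5)*(j^2 + 2*j - 8) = (j - 5)*(j + 4)*(j - 2)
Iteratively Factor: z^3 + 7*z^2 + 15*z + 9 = (z + 1)*(z^2 + 6*z + 9) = (z + 1)*(z + 3)*(z + 3)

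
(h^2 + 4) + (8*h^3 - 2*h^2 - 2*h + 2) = 8*h^3 - h^2 - 2*h + 6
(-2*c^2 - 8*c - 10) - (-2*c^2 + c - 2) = -9*c - 8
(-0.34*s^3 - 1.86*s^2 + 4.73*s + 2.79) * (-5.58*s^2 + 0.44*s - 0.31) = 1.8972*s^5 + 10.2292*s^4 - 27.1064*s^3 - 12.9104*s^2 - 0.2387*s - 0.8649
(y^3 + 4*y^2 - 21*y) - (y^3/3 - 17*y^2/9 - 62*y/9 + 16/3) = 2*y^3/3 + 53*y^2/9 - 127*y/9 - 16/3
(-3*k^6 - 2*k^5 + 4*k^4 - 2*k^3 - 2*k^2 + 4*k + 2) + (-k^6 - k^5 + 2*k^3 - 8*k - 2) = -4*k^6 - 3*k^5 + 4*k^4 - 2*k^2 - 4*k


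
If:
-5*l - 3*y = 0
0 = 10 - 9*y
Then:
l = -2/3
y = 10/9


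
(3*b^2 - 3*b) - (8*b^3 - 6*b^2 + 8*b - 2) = -8*b^3 + 9*b^2 - 11*b + 2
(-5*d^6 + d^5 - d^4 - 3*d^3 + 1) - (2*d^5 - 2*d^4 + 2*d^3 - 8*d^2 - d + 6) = -5*d^6 - d^5 + d^4 - 5*d^3 + 8*d^2 + d - 5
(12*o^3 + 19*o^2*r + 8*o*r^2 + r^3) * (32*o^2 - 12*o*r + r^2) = 384*o^5 + 464*o^4*r + 40*o^3*r^2 - 45*o^2*r^3 - 4*o*r^4 + r^5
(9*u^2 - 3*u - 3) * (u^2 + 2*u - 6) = 9*u^4 + 15*u^3 - 63*u^2 + 12*u + 18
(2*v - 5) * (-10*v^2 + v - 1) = -20*v^3 + 52*v^2 - 7*v + 5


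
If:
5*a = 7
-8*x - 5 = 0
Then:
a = 7/5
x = -5/8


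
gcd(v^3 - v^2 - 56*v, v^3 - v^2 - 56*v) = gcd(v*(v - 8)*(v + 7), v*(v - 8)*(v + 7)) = v^3 - v^2 - 56*v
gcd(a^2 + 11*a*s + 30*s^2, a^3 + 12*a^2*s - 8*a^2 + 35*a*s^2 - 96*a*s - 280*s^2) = a + 5*s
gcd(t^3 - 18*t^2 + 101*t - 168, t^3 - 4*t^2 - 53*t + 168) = t^2 - 11*t + 24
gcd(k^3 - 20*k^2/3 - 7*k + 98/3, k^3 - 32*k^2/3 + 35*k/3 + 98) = k^2 - 14*k/3 - 49/3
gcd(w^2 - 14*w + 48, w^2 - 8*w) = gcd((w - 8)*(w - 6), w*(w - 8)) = w - 8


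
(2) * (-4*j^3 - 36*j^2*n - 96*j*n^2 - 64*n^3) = -8*j^3 - 72*j^2*n - 192*j*n^2 - 128*n^3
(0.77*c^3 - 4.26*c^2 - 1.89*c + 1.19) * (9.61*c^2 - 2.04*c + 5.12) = 7.3997*c^5 - 42.5094*c^4 - 5.5301*c^3 - 6.5197*c^2 - 12.1044*c + 6.0928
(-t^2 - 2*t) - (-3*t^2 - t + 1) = 2*t^2 - t - 1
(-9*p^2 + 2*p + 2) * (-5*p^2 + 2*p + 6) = 45*p^4 - 28*p^3 - 60*p^2 + 16*p + 12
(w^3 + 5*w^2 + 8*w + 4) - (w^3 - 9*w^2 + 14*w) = 14*w^2 - 6*w + 4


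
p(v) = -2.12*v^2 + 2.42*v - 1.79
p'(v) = 2.42 - 4.24*v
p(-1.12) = -7.16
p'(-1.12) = 7.17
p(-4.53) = -56.26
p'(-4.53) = 21.63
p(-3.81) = -41.78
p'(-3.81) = 18.57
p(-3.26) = -32.21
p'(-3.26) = 16.24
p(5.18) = -46.14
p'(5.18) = -19.54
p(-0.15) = -2.20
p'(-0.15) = 3.06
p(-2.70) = -23.78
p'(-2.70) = 13.87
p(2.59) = -9.74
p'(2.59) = -8.56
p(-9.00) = -195.29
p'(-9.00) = 40.58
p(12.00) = -278.03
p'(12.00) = -48.46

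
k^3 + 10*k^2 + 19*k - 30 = (k - 1)*(k + 5)*(k + 6)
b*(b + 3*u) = b^2 + 3*b*u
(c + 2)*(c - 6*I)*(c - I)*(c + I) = c^4 + 2*c^3 - 6*I*c^3 + c^2 - 12*I*c^2 + 2*c - 6*I*c - 12*I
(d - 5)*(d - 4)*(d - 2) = d^3 - 11*d^2 + 38*d - 40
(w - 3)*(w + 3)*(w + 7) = w^3 + 7*w^2 - 9*w - 63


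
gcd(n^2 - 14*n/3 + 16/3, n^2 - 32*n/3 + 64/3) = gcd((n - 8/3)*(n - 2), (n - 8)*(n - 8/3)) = n - 8/3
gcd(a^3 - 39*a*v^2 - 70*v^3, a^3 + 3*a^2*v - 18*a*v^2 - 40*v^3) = a^2 + 7*a*v + 10*v^2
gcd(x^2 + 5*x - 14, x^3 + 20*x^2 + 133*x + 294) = x + 7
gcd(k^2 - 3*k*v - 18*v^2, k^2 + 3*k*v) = k + 3*v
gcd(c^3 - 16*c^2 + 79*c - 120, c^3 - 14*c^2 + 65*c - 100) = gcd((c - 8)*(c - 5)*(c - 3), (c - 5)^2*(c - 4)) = c - 5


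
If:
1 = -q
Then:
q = -1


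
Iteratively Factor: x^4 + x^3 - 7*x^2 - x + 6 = (x + 1)*(x^3 - 7*x + 6) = (x - 2)*(x + 1)*(x^2 + 2*x - 3) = (x - 2)*(x + 1)*(x + 3)*(x - 1)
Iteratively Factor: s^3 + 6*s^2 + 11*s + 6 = (s + 2)*(s^2 + 4*s + 3) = (s + 1)*(s + 2)*(s + 3)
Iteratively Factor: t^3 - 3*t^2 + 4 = (t + 1)*(t^2 - 4*t + 4) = (t - 2)*(t + 1)*(t - 2)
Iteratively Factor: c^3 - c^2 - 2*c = (c - 2)*(c^2 + c) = c*(c - 2)*(c + 1)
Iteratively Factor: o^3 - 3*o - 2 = (o - 2)*(o^2 + 2*o + 1) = (o - 2)*(o + 1)*(o + 1)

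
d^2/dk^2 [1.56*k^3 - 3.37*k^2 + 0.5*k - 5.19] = 9.36*k - 6.74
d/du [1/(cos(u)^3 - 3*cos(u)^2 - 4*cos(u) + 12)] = (3*cos(u)^2 - 6*cos(u) - 4)*sin(u)/(cos(u)^3 - 3*cos(u)^2 - 4*cos(u) + 12)^2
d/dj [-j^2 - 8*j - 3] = -2*j - 8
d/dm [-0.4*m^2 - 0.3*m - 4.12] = -0.8*m - 0.3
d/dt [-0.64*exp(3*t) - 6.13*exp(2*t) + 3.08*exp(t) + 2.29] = (-1.92*exp(2*t) - 12.26*exp(t) + 3.08)*exp(t)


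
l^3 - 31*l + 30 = (l - 5)*(l - 1)*(l + 6)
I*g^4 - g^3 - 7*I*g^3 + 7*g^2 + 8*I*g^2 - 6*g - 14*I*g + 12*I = (g - 6)*(g - I)*(g + 2*I)*(I*g - I)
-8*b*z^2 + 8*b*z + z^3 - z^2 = z*(-8*b + z)*(z - 1)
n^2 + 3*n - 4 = (n - 1)*(n + 4)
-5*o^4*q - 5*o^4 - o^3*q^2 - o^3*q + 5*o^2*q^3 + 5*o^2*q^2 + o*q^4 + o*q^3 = (-o + q)*(o + q)*(5*o + q)*(o*q + o)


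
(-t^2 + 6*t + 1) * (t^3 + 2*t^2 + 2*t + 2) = -t^5 + 4*t^4 + 11*t^3 + 12*t^2 + 14*t + 2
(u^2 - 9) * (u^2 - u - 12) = u^4 - u^3 - 21*u^2 + 9*u + 108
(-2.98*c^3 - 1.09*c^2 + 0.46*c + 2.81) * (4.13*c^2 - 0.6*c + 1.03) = -12.3074*c^5 - 2.7137*c^4 - 0.5156*c^3 + 10.2066*c^2 - 1.2122*c + 2.8943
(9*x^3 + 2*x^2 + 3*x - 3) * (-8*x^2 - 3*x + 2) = -72*x^5 - 43*x^4 - 12*x^3 + 19*x^2 + 15*x - 6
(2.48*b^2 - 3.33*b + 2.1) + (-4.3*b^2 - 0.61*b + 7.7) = -1.82*b^2 - 3.94*b + 9.8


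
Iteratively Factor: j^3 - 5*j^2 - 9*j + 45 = (j + 3)*(j^2 - 8*j + 15) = (j - 3)*(j + 3)*(j - 5)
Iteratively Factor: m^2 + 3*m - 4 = (m + 4)*(m - 1)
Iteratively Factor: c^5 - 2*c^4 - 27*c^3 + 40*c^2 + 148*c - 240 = (c + 3)*(c^4 - 5*c^3 - 12*c^2 + 76*c - 80) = (c - 2)*(c + 3)*(c^3 - 3*c^2 - 18*c + 40) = (c - 5)*(c - 2)*(c + 3)*(c^2 + 2*c - 8) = (c - 5)*(c - 2)^2*(c + 3)*(c + 4)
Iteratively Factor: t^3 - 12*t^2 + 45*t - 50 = (t - 2)*(t^2 - 10*t + 25) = (t - 5)*(t - 2)*(t - 5)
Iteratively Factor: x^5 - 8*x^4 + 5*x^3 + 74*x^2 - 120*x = (x - 2)*(x^4 - 6*x^3 - 7*x^2 + 60*x) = x*(x - 2)*(x^3 - 6*x^2 - 7*x + 60) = x*(x - 2)*(x + 3)*(x^2 - 9*x + 20) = x*(x - 4)*(x - 2)*(x + 3)*(x - 5)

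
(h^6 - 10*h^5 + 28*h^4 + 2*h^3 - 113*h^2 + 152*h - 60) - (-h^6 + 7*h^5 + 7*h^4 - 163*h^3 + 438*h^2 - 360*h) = 2*h^6 - 17*h^5 + 21*h^4 + 165*h^3 - 551*h^2 + 512*h - 60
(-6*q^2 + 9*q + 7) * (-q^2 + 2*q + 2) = 6*q^4 - 21*q^3 - q^2 + 32*q + 14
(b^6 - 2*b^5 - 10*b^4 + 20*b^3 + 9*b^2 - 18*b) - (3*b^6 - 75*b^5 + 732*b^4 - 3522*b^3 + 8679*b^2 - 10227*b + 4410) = -2*b^6 + 73*b^5 - 742*b^4 + 3542*b^3 - 8670*b^2 + 10209*b - 4410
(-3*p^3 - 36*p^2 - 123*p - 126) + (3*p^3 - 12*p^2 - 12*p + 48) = -48*p^2 - 135*p - 78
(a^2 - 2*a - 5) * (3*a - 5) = 3*a^3 - 11*a^2 - 5*a + 25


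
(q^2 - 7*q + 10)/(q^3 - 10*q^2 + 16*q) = (q - 5)/(q*(q - 8))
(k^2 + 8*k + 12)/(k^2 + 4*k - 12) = (k + 2)/(k - 2)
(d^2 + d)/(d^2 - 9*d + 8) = d*(d + 1)/(d^2 - 9*d + 8)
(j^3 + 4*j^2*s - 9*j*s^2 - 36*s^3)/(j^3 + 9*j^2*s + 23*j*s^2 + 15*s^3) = (j^2 + j*s - 12*s^2)/(j^2 + 6*j*s + 5*s^2)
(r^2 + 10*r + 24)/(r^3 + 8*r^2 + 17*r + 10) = (r^2 + 10*r + 24)/(r^3 + 8*r^2 + 17*r + 10)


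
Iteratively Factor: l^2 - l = (l - 1)*(l)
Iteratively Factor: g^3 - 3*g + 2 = (g + 2)*(g^2 - 2*g + 1) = (g - 1)*(g + 2)*(g - 1)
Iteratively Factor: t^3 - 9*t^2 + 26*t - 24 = (t - 4)*(t^2 - 5*t + 6) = (t - 4)*(t - 3)*(t - 2)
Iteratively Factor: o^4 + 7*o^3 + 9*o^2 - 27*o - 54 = (o - 2)*(o^3 + 9*o^2 + 27*o + 27) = (o - 2)*(o + 3)*(o^2 + 6*o + 9) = (o - 2)*(o + 3)^2*(o + 3)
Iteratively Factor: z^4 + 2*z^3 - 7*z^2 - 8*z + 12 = (z - 2)*(z^3 + 4*z^2 + z - 6) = (z - 2)*(z + 2)*(z^2 + 2*z - 3) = (z - 2)*(z + 2)*(z + 3)*(z - 1)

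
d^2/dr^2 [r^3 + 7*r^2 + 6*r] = 6*r + 14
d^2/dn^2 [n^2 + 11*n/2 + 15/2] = 2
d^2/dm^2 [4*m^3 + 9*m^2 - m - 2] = 24*m + 18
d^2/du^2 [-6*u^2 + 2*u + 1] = -12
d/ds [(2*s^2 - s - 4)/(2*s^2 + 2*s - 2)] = (3*s^2 + 4*s + 5)/(2*(s^4 + 2*s^3 - s^2 - 2*s + 1))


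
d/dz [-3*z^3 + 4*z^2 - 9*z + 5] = -9*z^2 + 8*z - 9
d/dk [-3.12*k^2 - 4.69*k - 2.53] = -6.24*k - 4.69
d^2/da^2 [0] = 0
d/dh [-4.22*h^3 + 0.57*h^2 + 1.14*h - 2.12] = -12.66*h^2 + 1.14*h + 1.14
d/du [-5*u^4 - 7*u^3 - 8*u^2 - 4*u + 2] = -20*u^3 - 21*u^2 - 16*u - 4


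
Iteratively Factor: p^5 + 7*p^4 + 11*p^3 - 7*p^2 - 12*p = (p + 1)*(p^4 + 6*p^3 + 5*p^2 - 12*p) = (p + 1)*(p + 3)*(p^3 + 3*p^2 - 4*p) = p*(p + 1)*(p + 3)*(p^2 + 3*p - 4) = p*(p - 1)*(p + 1)*(p + 3)*(p + 4)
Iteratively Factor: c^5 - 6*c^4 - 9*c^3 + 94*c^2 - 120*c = (c)*(c^4 - 6*c^3 - 9*c^2 + 94*c - 120) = c*(c - 3)*(c^3 - 3*c^2 - 18*c + 40) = c*(c - 3)*(c + 4)*(c^2 - 7*c + 10) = c*(c - 5)*(c - 3)*(c + 4)*(c - 2)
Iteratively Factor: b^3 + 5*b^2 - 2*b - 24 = (b + 3)*(b^2 + 2*b - 8) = (b + 3)*(b + 4)*(b - 2)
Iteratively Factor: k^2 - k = (k)*(k - 1)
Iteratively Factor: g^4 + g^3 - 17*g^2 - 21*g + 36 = (g + 3)*(g^3 - 2*g^2 - 11*g + 12) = (g + 3)^2*(g^2 - 5*g + 4) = (g - 4)*(g + 3)^2*(g - 1)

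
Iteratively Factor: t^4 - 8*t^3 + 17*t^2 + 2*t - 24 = (t + 1)*(t^3 - 9*t^2 + 26*t - 24) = (t - 4)*(t + 1)*(t^2 - 5*t + 6) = (t - 4)*(t - 3)*(t + 1)*(t - 2)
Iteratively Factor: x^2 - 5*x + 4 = (x - 1)*(x - 4)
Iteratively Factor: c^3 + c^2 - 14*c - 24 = (c - 4)*(c^2 + 5*c + 6) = (c - 4)*(c + 3)*(c + 2)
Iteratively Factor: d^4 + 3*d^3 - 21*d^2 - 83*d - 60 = (d + 1)*(d^3 + 2*d^2 - 23*d - 60) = (d - 5)*(d + 1)*(d^2 + 7*d + 12) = (d - 5)*(d + 1)*(d + 4)*(d + 3)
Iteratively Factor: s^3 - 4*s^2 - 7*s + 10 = (s + 2)*(s^2 - 6*s + 5) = (s - 1)*(s + 2)*(s - 5)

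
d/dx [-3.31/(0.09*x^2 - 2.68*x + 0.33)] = (0.5958*x - 8.8708)/(0.09*x^2 - 2.68*x + 0.33)^2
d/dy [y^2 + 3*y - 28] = 2*y + 3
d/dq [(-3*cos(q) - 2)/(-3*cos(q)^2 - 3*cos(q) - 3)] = (-3*sin(q)^2 + 4*cos(q) + 2)*sin(q)/(3*(cos(q)^2 + cos(q) + 1)^2)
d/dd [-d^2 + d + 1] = 1 - 2*d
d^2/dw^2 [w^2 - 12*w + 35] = 2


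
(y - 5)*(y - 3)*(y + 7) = y^3 - y^2 - 41*y + 105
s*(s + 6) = s^2 + 6*s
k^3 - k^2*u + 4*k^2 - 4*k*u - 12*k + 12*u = (k - 2)*(k + 6)*(k - u)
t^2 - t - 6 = (t - 3)*(t + 2)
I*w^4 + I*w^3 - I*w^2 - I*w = w*(w - 1)*(w + 1)*(I*w + I)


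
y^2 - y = y*(y - 1)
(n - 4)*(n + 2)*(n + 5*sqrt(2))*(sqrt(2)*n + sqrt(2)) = sqrt(2)*n^4 - sqrt(2)*n^3 + 10*n^3 - 10*sqrt(2)*n^2 - 10*n^2 - 100*n - 8*sqrt(2)*n - 80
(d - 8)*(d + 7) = d^2 - d - 56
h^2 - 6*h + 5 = (h - 5)*(h - 1)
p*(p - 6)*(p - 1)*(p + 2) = p^4 - 5*p^3 - 8*p^2 + 12*p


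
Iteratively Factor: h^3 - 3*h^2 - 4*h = (h)*(h^2 - 3*h - 4) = h*(h + 1)*(h - 4)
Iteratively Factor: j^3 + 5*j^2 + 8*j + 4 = (j + 2)*(j^2 + 3*j + 2) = (j + 1)*(j + 2)*(j + 2)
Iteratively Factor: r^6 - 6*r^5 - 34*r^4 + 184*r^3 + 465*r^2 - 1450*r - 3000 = (r - 5)*(r^5 - r^4 - 39*r^3 - 11*r^2 + 410*r + 600) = (r - 5)*(r + 2)*(r^4 - 3*r^3 - 33*r^2 + 55*r + 300) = (r - 5)^2*(r + 2)*(r^3 + 2*r^2 - 23*r - 60) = (r - 5)^3*(r + 2)*(r^2 + 7*r + 12) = (r - 5)^3*(r + 2)*(r + 4)*(r + 3)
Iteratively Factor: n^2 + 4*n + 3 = (n + 1)*(n + 3)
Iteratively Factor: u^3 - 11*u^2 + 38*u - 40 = (u - 2)*(u^2 - 9*u + 20) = (u - 5)*(u - 2)*(u - 4)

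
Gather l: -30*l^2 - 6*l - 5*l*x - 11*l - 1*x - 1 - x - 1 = -30*l^2 + l*(-5*x - 17) - 2*x - 2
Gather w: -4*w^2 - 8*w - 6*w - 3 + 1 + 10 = -4*w^2 - 14*w + 8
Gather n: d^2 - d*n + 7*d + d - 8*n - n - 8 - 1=d^2 + 8*d + n*(-d - 9) - 9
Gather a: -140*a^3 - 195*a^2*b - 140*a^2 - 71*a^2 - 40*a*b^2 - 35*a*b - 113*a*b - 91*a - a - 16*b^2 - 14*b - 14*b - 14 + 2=-140*a^3 + a^2*(-195*b - 211) + a*(-40*b^2 - 148*b - 92) - 16*b^2 - 28*b - 12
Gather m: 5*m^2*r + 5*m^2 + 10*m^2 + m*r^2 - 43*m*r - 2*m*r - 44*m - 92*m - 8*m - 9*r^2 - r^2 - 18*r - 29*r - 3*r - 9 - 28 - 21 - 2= m^2*(5*r + 15) + m*(r^2 - 45*r - 144) - 10*r^2 - 50*r - 60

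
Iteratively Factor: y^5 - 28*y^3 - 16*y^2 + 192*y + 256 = (y - 4)*(y^4 + 4*y^3 - 12*y^2 - 64*y - 64) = (y - 4)*(y + 2)*(y^3 + 2*y^2 - 16*y - 32) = (y - 4)*(y + 2)^2*(y^2 - 16) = (y - 4)*(y + 2)^2*(y + 4)*(y - 4)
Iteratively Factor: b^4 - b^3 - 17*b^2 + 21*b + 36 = (b - 3)*(b^3 + 2*b^2 - 11*b - 12) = (b - 3)^2*(b^2 + 5*b + 4) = (b - 3)^2*(b + 4)*(b + 1)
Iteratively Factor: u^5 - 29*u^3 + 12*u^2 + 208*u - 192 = (u - 4)*(u^4 + 4*u^3 - 13*u^2 - 40*u + 48) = (u - 4)*(u + 4)*(u^3 - 13*u + 12) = (u - 4)*(u - 3)*(u + 4)*(u^2 + 3*u - 4) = (u - 4)*(u - 3)*(u - 1)*(u + 4)*(u + 4)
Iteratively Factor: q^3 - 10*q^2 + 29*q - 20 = (q - 4)*(q^2 - 6*q + 5) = (q - 4)*(q - 1)*(q - 5)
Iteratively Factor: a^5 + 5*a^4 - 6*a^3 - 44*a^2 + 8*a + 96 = (a + 3)*(a^4 + 2*a^3 - 12*a^2 - 8*a + 32) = (a + 3)*(a + 4)*(a^3 - 2*a^2 - 4*a + 8) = (a + 2)*(a + 3)*(a + 4)*(a^2 - 4*a + 4) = (a - 2)*(a + 2)*(a + 3)*(a + 4)*(a - 2)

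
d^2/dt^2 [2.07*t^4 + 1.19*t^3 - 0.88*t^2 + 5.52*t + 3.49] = 24.84*t^2 + 7.14*t - 1.76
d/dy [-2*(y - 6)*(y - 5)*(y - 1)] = -6*y^2 + 48*y - 82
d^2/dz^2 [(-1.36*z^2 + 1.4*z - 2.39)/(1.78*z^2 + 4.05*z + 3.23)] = (-7.105427357601e-15*z^4 + 28.48*z^3 + 1.48024799999999*z^2 - 151.67202*z - 115.927506)/(5.639752*z^6 + 38.49606*z^5 + 118.291146*z^4 + 206.140545*z^3 + 214.651911*z^2 + 126.759735*z + 33.698267)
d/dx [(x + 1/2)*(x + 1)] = 2*x + 3/2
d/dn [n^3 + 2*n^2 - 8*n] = 3*n^2 + 4*n - 8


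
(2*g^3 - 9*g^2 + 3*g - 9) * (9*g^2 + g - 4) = 18*g^5 - 79*g^4 + 10*g^3 - 42*g^2 - 21*g + 36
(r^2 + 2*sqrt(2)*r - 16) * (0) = 0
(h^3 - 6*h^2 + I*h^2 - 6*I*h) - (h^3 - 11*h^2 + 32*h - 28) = 5*h^2 + I*h^2 - 32*h - 6*I*h + 28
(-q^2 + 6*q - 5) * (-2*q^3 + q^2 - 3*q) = 2*q^5 - 13*q^4 + 19*q^3 - 23*q^2 + 15*q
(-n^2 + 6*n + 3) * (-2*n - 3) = 2*n^3 - 9*n^2 - 24*n - 9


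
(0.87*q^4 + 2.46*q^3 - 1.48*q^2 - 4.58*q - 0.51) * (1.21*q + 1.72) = 1.0527*q^5 + 4.473*q^4 + 2.4404*q^3 - 8.0874*q^2 - 8.4947*q - 0.8772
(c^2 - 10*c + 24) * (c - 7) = c^3 - 17*c^2 + 94*c - 168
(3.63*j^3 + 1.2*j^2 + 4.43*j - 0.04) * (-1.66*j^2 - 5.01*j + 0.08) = -6.0258*j^5 - 20.1783*j^4 - 13.0754*j^3 - 22.0319*j^2 + 0.5548*j - 0.0032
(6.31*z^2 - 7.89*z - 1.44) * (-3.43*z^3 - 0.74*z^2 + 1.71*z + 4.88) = -21.6433*z^5 + 22.3933*z^4 + 21.5679*z^3 + 18.3665*z^2 - 40.9656*z - 7.0272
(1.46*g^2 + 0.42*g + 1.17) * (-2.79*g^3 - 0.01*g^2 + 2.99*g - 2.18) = -4.0734*g^5 - 1.1864*g^4 + 1.0969*g^3 - 1.9387*g^2 + 2.5827*g - 2.5506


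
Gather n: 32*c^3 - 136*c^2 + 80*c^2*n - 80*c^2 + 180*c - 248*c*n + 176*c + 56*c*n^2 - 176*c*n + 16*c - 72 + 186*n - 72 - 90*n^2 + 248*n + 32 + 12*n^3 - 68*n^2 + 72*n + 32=32*c^3 - 216*c^2 + 372*c + 12*n^3 + n^2*(56*c - 158) + n*(80*c^2 - 424*c + 506) - 80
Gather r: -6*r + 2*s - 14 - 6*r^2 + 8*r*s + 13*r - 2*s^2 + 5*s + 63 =-6*r^2 + r*(8*s + 7) - 2*s^2 + 7*s + 49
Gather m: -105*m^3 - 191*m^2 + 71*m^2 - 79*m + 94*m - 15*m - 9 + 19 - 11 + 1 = -105*m^3 - 120*m^2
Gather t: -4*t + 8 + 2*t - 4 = 4 - 2*t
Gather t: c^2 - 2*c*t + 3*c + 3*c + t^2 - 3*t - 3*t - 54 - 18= c^2 + 6*c + t^2 + t*(-2*c - 6) - 72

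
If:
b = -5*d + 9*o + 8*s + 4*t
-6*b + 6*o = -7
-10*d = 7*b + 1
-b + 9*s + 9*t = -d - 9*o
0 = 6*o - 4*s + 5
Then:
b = 656/1283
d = -1175/2566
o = -5045/7698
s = 685/2566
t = 1273/2566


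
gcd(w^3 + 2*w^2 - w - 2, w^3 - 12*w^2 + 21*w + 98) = w + 2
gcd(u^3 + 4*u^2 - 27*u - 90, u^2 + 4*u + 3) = u + 3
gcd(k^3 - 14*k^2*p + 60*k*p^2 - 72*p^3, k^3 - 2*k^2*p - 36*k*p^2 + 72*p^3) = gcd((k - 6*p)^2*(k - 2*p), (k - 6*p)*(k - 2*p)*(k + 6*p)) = k^2 - 8*k*p + 12*p^2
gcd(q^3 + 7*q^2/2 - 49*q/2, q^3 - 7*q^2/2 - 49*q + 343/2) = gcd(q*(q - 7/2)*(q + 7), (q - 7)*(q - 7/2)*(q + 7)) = q^2 + 7*q/2 - 49/2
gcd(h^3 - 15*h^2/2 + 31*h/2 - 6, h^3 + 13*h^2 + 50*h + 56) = 1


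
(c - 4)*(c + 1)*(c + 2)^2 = c^4 + c^3 - 12*c^2 - 28*c - 16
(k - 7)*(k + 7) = k^2 - 49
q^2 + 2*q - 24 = (q - 4)*(q + 6)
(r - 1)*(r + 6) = r^2 + 5*r - 6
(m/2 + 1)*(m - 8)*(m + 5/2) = m^3/2 - 7*m^2/4 - 31*m/2 - 20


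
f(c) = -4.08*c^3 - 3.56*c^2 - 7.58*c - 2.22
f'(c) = -12.24*c^2 - 7.12*c - 7.58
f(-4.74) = 388.23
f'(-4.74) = -248.83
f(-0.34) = 0.11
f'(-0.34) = -6.57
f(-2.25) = 43.29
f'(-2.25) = -53.52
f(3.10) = -181.48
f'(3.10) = -147.28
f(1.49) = -34.91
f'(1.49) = -45.36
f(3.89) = -325.74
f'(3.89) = -220.49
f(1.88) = -56.16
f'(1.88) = -64.23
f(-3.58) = 166.49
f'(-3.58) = -138.96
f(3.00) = -167.16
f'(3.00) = -139.10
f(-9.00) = 2751.96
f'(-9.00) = -934.94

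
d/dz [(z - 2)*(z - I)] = 2*z - 2 - I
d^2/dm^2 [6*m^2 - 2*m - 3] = 12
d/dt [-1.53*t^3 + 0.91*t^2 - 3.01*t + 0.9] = -4.59*t^2 + 1.82*t - 3.01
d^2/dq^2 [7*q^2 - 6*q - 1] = 14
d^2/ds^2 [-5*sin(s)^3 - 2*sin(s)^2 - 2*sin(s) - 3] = 45*sin(s)^3 + 8*sin(s)^2 - 28*sin(s) - 4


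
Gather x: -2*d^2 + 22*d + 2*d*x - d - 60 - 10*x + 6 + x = -2*d^2 + 21*d + x*(2*d - 9) - 54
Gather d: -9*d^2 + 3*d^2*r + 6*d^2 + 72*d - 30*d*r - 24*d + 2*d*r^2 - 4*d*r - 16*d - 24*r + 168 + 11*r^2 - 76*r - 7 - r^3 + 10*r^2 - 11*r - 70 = d^2*(3*r - 3) + d*(2*r^2 - 34*r + 32) - r^3 + 21*r^2 - 111*r + 91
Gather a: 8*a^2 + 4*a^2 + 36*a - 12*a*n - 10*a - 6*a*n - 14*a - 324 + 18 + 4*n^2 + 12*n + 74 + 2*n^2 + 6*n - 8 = 12*a^2 + a*(12 - 18*n) + 6*n^2 + 18*n - 240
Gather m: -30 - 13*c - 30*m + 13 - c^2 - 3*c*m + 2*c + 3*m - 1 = -c^2 - 11*c + m*(-3*c - 27) - 18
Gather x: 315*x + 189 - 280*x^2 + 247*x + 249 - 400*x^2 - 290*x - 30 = -680*x^2 + 272*x + 408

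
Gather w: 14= 14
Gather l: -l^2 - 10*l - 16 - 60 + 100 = -l^2 - 10*l + 24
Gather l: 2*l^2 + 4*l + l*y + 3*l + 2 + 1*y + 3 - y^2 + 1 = 2*l^2 + l*(y + 7) - y^2 + y + 6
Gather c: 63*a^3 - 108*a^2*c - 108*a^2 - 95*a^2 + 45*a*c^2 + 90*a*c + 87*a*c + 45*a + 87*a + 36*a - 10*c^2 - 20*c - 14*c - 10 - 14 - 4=63*a^3 - 203*a^2 + 168*a + c^2*(45*a - 10) + c*(-108*a^2 + 177*a - 34) - 28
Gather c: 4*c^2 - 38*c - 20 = 4*c^2 - 38*c - 20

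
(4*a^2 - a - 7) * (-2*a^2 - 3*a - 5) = -8*a^4 - 10*a^3 - 3*a^2 + 26*a + 35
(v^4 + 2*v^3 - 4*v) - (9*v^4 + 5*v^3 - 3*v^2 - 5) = -8*v^4 - 3*v^3 + 3*v^2 - 4*v + 5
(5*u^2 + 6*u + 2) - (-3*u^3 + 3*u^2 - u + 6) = 3*u^3 + 2*u^2 + 7*u - 4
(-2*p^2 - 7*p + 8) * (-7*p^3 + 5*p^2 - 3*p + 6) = 14*p^5 + 39*p^4 - 85*p^3 + 49*p^2 - 66*p + 48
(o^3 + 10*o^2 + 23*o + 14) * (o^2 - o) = o^5 + 9*o^4 + 13*o^3 - 9*o^2 - 14*o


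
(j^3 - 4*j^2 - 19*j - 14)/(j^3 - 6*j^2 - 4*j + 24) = (j^2 - 6*j - 7)/(j^2 - 8*j + 12)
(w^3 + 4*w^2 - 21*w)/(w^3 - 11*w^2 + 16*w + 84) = w*(w^2 + 4*w - 21)/(w^3 - 11*w^2 + 16*w + 84)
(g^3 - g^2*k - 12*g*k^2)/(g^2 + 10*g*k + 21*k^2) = g*(g - 4*k)/(g + 7*k)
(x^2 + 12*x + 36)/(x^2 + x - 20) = (x^2 + 12*x + 36)/(x^2 + x - 20)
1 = 1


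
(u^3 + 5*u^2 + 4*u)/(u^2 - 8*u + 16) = u*(u^2 + 5*u + 4)/(u^2 - 8*u + 16)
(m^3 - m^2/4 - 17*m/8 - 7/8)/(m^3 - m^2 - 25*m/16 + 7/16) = 2*(2*m + 1)/(4*m - 1)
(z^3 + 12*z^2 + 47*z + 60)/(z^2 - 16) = (z^2 + 8*z + 15)/(z - 4)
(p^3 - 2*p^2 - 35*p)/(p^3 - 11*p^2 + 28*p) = (p + 5)/(p - 4)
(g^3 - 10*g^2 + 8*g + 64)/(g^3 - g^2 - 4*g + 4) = (g^2 - 12*g + 32)/(g^2 - 3*g + 2)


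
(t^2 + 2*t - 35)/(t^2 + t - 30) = (t + 7)/(t + 6)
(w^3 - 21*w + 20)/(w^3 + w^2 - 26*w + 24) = (w + 5)/(w + 6)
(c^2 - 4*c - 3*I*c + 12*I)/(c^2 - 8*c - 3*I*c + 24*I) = (c - 4)/(c - 8)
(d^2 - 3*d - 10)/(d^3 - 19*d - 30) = 1/(d + 3)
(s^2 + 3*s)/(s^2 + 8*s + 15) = s/(s + 5)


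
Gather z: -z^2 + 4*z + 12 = -z^2 + 4*z + 12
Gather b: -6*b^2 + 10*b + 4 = -6*b^2 + 10*b + 4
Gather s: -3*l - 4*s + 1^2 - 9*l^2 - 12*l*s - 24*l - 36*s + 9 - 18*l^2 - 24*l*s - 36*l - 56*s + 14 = -27*l^2 - 63*l + s*(-36*l - 96) + 24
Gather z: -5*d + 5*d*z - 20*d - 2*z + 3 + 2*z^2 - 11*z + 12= -25*d + 2*z^2 + z*(5*d - 13) + 15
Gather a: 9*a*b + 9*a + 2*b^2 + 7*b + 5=a*(9*b + 9) + 2*b^2 + 7*b + 5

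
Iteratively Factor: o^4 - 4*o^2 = (o + 2)*(o^3 - 2*o^2) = o*(o + 2)*(o^2 - 2*o) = o*(o - 2)*(o + 2)*(o)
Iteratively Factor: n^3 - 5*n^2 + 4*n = (n)*(n^2 - 5*n + 4) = n*(n - 4)*(n - 1)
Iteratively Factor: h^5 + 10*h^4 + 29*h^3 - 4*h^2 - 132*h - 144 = (h + 3)*(h^4 + 7*h^3 + 8*h^2 - 28*h - 48) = (h + 2)*(h + 3)*(h^3 + 5*h^2 - 2*h - 24) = (h - 2)*(h + 2)*(h + 3)*(h^2 + 7*h + 12) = (h - 2)*(h + 2)*(h + 3)^2*(h + 4)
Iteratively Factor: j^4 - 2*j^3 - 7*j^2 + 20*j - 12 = (j - 1)*(j^3 - j^2 - 8*j + 12) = (j - 2)*(j - 1)*(j^2 + j - 6) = (j - 2)*(j - 1)*(j + 3)*(j - 2)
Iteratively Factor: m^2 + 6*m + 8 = (m + 4)*(m + 2)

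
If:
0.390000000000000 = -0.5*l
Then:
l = -0.78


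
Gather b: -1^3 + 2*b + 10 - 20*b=9 - 18*b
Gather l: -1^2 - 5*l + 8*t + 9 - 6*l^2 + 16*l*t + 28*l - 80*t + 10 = -6*l^2 + l*(16*t + 23) - 72*t + 18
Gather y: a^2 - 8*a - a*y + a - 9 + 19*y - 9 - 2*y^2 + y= a^2 - 7*a - 2*y^2 + y*(20 - a) - 18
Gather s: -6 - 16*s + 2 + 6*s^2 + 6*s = 6*s^2 - 10*s - 4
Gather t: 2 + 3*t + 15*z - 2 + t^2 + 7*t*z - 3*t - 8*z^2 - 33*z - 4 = t^2 + 7*t*z - 8*z^2 - 18*z - 4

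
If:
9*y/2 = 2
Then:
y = 4/9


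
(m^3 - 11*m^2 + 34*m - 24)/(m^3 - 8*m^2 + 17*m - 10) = (m^2 - 10*m + 24)/(m^2 - 7*m + 10)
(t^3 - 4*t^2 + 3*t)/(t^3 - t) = (t - 3)/(t + 1)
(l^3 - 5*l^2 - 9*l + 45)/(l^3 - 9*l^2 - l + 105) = (l - 3)/(l - 7)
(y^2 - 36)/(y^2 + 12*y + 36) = (y - 6)/(y + 6)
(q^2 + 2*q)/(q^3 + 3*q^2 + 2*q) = 1/(q + 1)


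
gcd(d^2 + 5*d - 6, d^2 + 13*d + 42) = d + 6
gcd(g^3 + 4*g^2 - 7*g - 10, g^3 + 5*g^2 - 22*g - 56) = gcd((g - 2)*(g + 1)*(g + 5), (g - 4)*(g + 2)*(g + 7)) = 1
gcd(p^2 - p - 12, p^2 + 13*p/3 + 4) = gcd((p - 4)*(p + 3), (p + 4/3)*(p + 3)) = p + 3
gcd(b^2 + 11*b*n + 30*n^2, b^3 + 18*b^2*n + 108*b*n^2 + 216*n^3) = b + 6*n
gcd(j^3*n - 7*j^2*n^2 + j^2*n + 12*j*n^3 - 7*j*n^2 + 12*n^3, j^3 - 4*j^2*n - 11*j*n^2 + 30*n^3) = 1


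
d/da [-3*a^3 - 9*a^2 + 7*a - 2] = -9*a^2 - 18*a + 7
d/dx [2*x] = 2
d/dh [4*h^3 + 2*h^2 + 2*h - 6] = 12*h^2 + 4*h + 2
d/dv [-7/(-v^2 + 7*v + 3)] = 7*(7 - 2*v)/(-v^2 + 7*v + 3)^2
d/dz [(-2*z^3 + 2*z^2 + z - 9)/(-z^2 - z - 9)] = (2*z^4 + 4*z^3 + 53*z^2 - 54*z - 18)/(z^4 + 2*z^3 + 19*z^2 + 18*z + 81)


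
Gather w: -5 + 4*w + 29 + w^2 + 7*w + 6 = w^2 + 11*w + 30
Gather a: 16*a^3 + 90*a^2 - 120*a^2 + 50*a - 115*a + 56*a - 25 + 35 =16*a^3 - 30*a^2 - 9*a + 10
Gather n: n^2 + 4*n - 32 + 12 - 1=n^2 + 4*n - 21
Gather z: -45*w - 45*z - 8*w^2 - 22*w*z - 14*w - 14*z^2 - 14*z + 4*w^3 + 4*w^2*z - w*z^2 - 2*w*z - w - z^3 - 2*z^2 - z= 4*w^3 - 8*w^2 - 60*w - z^3 + z^2*(-w - 16) + z*(4*w^2 - 24*w - 60)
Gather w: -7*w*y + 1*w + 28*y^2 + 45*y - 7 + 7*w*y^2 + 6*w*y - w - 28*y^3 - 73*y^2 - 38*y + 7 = w*(7*y^2 - y) - 28*y^3 - 45*y^2 + 7*y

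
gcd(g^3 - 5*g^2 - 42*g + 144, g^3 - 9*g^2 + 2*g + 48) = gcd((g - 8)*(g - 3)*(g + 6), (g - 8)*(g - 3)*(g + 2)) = g^2 - 11*g + 24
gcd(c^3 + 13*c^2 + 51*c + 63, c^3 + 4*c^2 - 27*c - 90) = c + 3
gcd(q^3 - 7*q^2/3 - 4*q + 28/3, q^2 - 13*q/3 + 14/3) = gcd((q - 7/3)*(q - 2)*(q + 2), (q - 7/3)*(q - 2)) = q^2 - 13*q/3 + 14/3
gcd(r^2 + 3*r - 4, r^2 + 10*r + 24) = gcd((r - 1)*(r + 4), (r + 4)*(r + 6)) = r + 4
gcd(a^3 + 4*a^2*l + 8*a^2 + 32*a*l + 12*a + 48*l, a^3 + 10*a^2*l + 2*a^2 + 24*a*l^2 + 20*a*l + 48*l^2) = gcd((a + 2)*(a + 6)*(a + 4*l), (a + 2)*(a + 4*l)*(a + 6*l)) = a^2 + 4*a*l + 2*a + 8*l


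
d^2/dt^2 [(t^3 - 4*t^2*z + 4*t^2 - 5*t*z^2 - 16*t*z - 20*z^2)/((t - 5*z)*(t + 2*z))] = 4*z*(z - 2)/(t^3 + 6*t^2*z + 12*t*z^2 + 8*z^3)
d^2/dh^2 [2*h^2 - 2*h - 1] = 4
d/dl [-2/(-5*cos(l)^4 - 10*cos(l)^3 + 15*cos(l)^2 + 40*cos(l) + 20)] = 4*(-2*sin(l)^2 + cos(l) - 2)*sin(l)/(5*(sin(l)^2 + 3)^2*(cos(l) + 1)^3)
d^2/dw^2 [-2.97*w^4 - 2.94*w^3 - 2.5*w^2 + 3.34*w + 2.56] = -35.64*w^2 - 17.64*w - 5.0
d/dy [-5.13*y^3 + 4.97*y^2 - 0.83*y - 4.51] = -15.39*y^2 + 9.94*y - 0.83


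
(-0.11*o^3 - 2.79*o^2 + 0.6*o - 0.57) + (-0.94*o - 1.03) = -0.11*o^3 - 2.79*o^2 - 0.34*o - 1.6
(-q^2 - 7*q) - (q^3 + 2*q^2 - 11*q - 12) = -q^3 - 3*q^2 + 4*q + 12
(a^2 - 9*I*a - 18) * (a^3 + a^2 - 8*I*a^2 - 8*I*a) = a^5 + a^4 - 17*I*a^4 - 90*a^3 - 17*I*a^3 - 90*a^2 + 144*I*a^2 + 144*I*a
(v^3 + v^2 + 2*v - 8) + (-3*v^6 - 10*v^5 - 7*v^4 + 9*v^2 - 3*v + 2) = -3*v^6 - 10*v^5 - 7*v^4 + v^3 + 10*v^2 - v - 6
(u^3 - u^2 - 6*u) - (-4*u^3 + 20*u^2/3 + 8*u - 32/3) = 5*u^3 - 23*u^2/3 - 14*u + 32/3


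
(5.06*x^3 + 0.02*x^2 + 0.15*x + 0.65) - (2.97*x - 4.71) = 5.06*x^3 + 0.02*x^2 - 2.82*x + 5.36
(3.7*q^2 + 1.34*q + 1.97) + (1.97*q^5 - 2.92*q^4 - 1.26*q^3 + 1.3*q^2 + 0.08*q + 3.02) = 1.97*q^5 - 2.92*q^4 - 1.26*q^3 + 5.0*q^2 + 1.42*q + 4.99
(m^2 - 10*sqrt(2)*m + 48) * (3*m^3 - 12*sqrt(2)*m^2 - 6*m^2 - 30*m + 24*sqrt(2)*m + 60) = 3*m^5 - 42*sqrt(2)*m^4 - 6*m^4 + 84*sqrt(2)*m^3 + 354*m^3 - 708*m^2 - 276*sqrt(2)*m^2 - 1440*m + 552*sqrt(2)*m + 2880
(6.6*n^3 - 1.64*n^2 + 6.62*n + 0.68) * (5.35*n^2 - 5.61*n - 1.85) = 35.31*n^5 - 45.8*n^4 + 32.4074*n^3 - 30.4662*n^2 - 16.0618*n - 1.258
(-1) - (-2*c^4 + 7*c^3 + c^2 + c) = 2*c^4 - 7*c^3 - c^2 - c - 1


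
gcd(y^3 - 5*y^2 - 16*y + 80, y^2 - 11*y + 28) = y - 4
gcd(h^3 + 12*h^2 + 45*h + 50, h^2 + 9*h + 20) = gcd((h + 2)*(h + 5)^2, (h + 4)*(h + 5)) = h + 5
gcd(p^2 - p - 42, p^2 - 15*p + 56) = p - 7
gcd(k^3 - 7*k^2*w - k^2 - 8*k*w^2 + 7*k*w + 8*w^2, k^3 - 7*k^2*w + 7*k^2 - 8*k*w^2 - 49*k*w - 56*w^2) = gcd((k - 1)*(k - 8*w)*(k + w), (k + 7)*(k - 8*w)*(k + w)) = -k^2 + 7*k*w + 8*w^2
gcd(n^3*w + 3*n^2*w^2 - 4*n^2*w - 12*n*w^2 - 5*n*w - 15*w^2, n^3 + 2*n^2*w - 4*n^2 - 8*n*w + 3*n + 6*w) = 1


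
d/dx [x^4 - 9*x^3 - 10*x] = 4*x^3 - 27*x^2 - 10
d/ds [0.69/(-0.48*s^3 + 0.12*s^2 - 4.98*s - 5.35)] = (0.9936*s^2 - 0.1656*s + 3.4362)/(0.48*s^3 - 0.12*s^2 + 4.98*s + 5.35)^2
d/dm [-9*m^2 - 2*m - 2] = -18*m - 2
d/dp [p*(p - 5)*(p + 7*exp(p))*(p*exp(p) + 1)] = p*(p - 5)*(p + 1)*(p + 7*exp(p))*exp(p) + p*(p - 5)*(p*exp(p) + 1)*(7*exp(p) + 1) + p*(p + 7*exp(p))*(p*exp(p) + 1) + (p - 5)*(p + 7*exp(p))*(p*exp(p) + 1)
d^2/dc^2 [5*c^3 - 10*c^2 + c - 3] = 30*c - 20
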